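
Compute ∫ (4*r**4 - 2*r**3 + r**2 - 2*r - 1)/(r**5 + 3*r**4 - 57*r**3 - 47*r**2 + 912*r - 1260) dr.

Factor the denominator: (r - 5)*(r - 3)*(r - 2)*(r + 6)*(r + 7).
Partial-fraction decomposition: 1294/(135*(r + 7)) - 5663/(792*(r + 6)) + 47/(216*(r - 2)) - 68/(45*(r - 3)) + 283/(99*(r - 5)).
Integrate each term: A/(r−a) contributes A·log|r−a|.

283*log(r - 5)/99 - 68*log(r - 3)/45 + 47*log(r - 2)/216 - 5663*log(r + 6)/792 + 1294*log(r + 7)/135 + C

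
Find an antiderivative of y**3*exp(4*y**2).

Let u = y², du = 2y dy; rewrite as (1/2)∫ u^1·exp(4u) du.
Now integrate by parts 1 time.

(4*y**2 - 1)*exp(4*y**2)/32 + C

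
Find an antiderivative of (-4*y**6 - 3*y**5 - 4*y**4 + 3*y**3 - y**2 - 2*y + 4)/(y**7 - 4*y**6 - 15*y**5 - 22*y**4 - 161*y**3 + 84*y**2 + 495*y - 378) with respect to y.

-529651*log(y - 7)/187920 + 2741*log(y - 1)/43200 + 244*log(y + 2)/1053 - 2591*log(y + 3)/2880 - 24473*log(y**2 + 9)/84825 - 178613*atan(y/3)/339300 - 7/(720*y - 720) + C

Factor the denominator: (y - 7)*(y - 1)**2*(y + 2)*(y + 3)*(y**2 + 9).
Partial-fraction decomposition: -(195784*y + 535839)/(339300*(y**2 + 9)) - 2591/(2880*(y + 3)) + 244/(1053*(y + 2)) + 2741/(43200*(y - 1)) + 7/(720*(y - 1)**2) - 529651/(187920*(y - 7)).
Integrate each term; A/(y−a) gives A·log|y−a|; the (By+D)/(y²+p²) term gives a log and an atan.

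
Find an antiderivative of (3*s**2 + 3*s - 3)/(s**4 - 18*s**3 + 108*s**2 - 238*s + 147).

Factor the denominator: (s - 7)**2*(s - 3)*(s - 1).
Partial-fraction decomposition: -1/(24*(s - 1)) + 33/(32*(s - 3)) - 95/(96*(s - 7)) + 55/(8*(s - 7)**2).
Integrate each term; A/(s−a) gives A·log|s−a|; A/(s−a)² gives −A/(s−a).

-95*log(s - 7)/96 + 33*log(s - 3)/32 - log(s - 1)/24 - 55/(8*s - 56) + C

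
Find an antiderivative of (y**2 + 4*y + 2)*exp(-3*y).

(-9*y**2 - 42*y - 32)*exp(-3*y)/27 + C

Use integration by parts with u = y**2 + 4*y + 2, dv = exp(-3*y) dy, so v = -exp(-3*y)/3.
Apply parts 2 times (tabular method): alternate signs, differentiate u down to 0, integrate dv up.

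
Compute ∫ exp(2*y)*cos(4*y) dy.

Let I denote the integral. Integrate by parts with u = cos(4*y), dv = exp(2*y) dy, so v = exp(2*y)/2: I = exp(2*y)*cos(4*y)/2 + 2·∫ exp(2*y)*sin(4*y) dy.
Apply parts again with u = sin(4*y), dv = exp(2*y) dy: ∫ exp(2*y)*sin(4*y) dy = exp(2*y)*sin(4*y)/2 − 2·I. Substituting back brings back I: I = exp(2*y)*sin(4*y) + exp(2*y)*cos(4*y)/2 − 4·I.
Solving for I: (1 + 4)·I equals the remaining terms, so I = (1/5)·(exp(2*y)*sin(4*y) + exp(2*y)*cos(4*y)/2).

exp(2*y)*sin(4*y)/5 + exp(2*y)*cos(4*y)/10 + C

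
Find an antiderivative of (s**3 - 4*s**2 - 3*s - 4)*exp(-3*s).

(-3*s**3 + 9*s**2 + 15*s + 17)*exp(-3*s)/9 + C

Use integration by parts with u = s**3 - 4*s**2 - 3*s - 4, dv = exp(-3*s) ds, so v = -exp(-3*s)/3.
Apply parts 3 times (tabular method): alternate signs, differentiate u down to 0, integrate dv up.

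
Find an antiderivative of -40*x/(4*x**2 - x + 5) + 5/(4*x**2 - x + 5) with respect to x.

Let u = 4*x**2 - x + 5, so du = (8*x - 1) dx.
Rewriting, the integral becomes -5·∫ 1/u du = -5·log(u).
Substituting back, u = 4*x**2 - x + 5.

-5*log(4*x**2 - x + 5) + C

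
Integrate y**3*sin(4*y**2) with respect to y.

Let u = y², du = 2y dy; rewrite as (1/2)∫ u^1·sin(4u) du.
Now integrate by parts 1 time.

-y**2*cos(4*y**2)/8 + sin(4*y**2)/32 + C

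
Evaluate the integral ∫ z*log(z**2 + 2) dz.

Let u = z**2 + 2, so du = (2*z) dz.
The integral becomes (1/2)·∫ log(u) du; integrate by parts with u′=log(u), dv′=du.

z**2*log(z**2 + 2)/2 - z**2/2 + log(z**2 + 2) + C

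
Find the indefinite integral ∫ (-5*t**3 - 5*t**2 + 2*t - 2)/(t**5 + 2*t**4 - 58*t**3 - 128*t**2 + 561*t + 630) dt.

-487*log(t - 7)/1248 + 11*log(t - 3)/72 - log(t + 1)/160 - 61*log(t + 5)/48 + 886*log(t + 6)/585 + C

Factor the denominator: (t - 7)*(t - 3)*(t + 1)*(t + 5)*(t + 6).
Partial-fraction decomposition: 886/(585*(t + 6)) - 61/(48*(t + 5)) - 1/(160*(t + 1)) + 11/(72*(t - 3)) - 487/(1248*(t - 7)).
Integrate each term: A/(t−a) contributes A·log|t−a|.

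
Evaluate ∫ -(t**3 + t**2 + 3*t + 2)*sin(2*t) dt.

t**3*cos(2*t)/2 - 3*t**2*sin(2*t)/4 + t**2*cos(2*t)/2 - t*sin(2*t)/2 + 3*t*cos(2*t)/4 - 3*sin(2*t)/8 + 3*cos(2*t)/4 + C

Use integration by parts with u = t**3 + t**2 + 3*t + 2, dv = -sin(2*t) dt, so v = cos(2*t)/2.
Apply parts 3 times (tabular method): alternate signs, differentiate u down to 0, integrate dv up.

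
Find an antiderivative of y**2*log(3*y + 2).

y**3*log(3*y + 2)/3 - y**3/9 + y**2/9 - 4*y/27 + 8*log(3*y + 2)/81 + C

Use integration by parts with u = log(3*y + 2), dv = y**2 dy.
Then du = 3/(3*y + 2) dy and v = y**3/3.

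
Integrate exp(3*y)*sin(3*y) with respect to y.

Let I denote the integral. Integrate by parts with u = sin(3*y), dv = exp(3*y) dy, so v = exp(3*y)/3: I = exp(3*y)*sin(3*y)/3 − ∫ exp(3*y)*cos(3*y) dy.
Apply parts again with u = cos(3*y), dv = exp(3*y) dy: ∫ exp(3*y)*cos(3*y) dy = exp(3*y)*cos(3*y)/3 + I. Substituting back brings back I: I = exp(3*y)*sin(3*y)/3 - exp(3*y)*cos(3*y)/3 − I.
Solving for I: (1 + 1)·I equals the remaining terms, so I = (1/2)·(exp(3*y)*sin(3*y)/3 - exp(3*y)*cos(3*y)/3).

exp(3*y)*sin(3*y)/6 - exp(3*y)*cos(3*y)/6 + C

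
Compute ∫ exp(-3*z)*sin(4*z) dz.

-3*exp(-3*z)*sin(4*z)/25 - 4*exp(-3*z)*cos(4*z)/25 + C

Let I denote the integral. Integrate by parts with u = sin(4*z), dv = exp(-3*z) dz, so v = -exp(-3*z)/3: I = -exp(-3*z)*sin(4*z)/3 + (4/3)·∫ exp(-3*z)*cos(4*z) dz.
Apply parts again with u = cos(4*z), dv = exp(-3*z) dz: ∫ exp(-3*z)*cos(4*z) dz = -exp(-3*z)*cos(4*z)/3 − (4/3)·I. Substituting back brings back I: I = -exp(-3*z)*sin(4*z)/3 - 4*exp(-3*z)*cos(4*z)/9 − (16/9)·I.
Solving for I: (1 + 16/9)·I equals the remaining terms, so I = (9/25)·(-exp(-3*z)*sin(4*z)/3 - 4*exp(-3*z)*cos(4*z)/9).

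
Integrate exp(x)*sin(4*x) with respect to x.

exp(x)*sin(4*x)/17 - 4*exp(x)*cos(4*x)/17 + C

Let I denote the integral. Integrate by parts with u = sin(4*x), dv = exp(x) dx, so v = exp(x): I = exp(x)*sin(4*x) − 4·∫ exp(x)*cos(4*x) dx.
Apply parts again with u = cos(4*x), dv = exp(x) dx: ∫ exp(x)*cos(4*x) dx = exp(x)*cos(4*x) + 4·I. Substituting back brings back I: I = exp(x)*sin(4*x) - 4*exp(x)*cos(4*x) − 16·I.
Solving for I: (1 + 16)·I equals the remaining terms, so I = (1/17)·(exp(x)*sin(4*x) - 4*exp(x)*cos(4*x)).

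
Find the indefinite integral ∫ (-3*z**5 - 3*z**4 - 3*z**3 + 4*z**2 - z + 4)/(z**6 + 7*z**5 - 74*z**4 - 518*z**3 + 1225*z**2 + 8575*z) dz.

Factor the denominator: z*(z - 7)*(z - 5)*(z + 5)*(z + 7)**2.
Partial-fraction decomposition: 42845/(32928*(z + 7)) + 7409/(392*(z + 7)**2) - 499/(150*(z + 5)) + 1921/(2400*(z - 5)) - 14615/(8232*(z - 7)) + 4/(8575*z).
Integrate each term; A/(z−a) gives A·log|z−a|; A/(z−a)² gives −A/(z−a).

4*log(z)/8575 - 14615*log(z - 7)/8232 + 1921*log(z - 5)/2400 - 499*log(z + 5)/150 + 42845*log(z + 7)/32928 - 7409/(392*z + 2744) + C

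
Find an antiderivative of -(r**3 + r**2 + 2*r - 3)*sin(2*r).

r**3*cos(2*r)/2 - 3*r**2*sin(2*r)/4 + r**2*cos(2*r)/2 - r*sin(2*r)/2 + r*cos(2*r)/4 - sin(2*r)/8 - 7*cos(2*r)/4 + C

Use integration by parts with u = r**3 + r**2 + 2*r - 3, dv = -sin(2*r) dr, so v = cos(2*r)/2.
Apply parts 3 times (tabular method): alternate signs, differentiate u down to 0, integrate dv up.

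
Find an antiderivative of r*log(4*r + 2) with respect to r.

Use integration by parts with u = log(4*r + 2), dv = r dr.
Then du = 4/(4*r + 2) dr and v = r**2/2.

r**2*log(4*r + 2)/2 - r**2/4 + r/4 - log(2*r + 1)/8 + C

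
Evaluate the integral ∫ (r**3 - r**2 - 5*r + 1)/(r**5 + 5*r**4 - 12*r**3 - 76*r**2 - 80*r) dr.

Factor the denominator: r*(r - 4)*(r + 2)**2*(r + 5).
Partial-fraction decomposition: -124/(405*(r + 5)) + 8/(27*(r + 2)) - 1/(36*(r + 2)**2) + 29/(1296*(r - 4)) - 1/(80*r).
Integrate each term; A/(r−a) gives A·log|r−a|; A/(r−a)² gives −A/(r−a).

-log(r)/80 + 29*log(r - 4)/1296 + 8*log(r + 2)/27 - 124*log(r + 5)/405 + 1/(36*r + 72) + C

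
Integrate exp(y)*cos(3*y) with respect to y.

Let I denote the integral. Integrate by parts with u = cos(3*y), dv = exp(y) dy, so v = exp(y): I = exp(y)*cos(3*y) + 3·∫ exp(y)*sin(3*y) dy.
Apply parts again with u = sin(3*y), dv = exp(y) dy: ∫ exp(y)*sin(3*y) dy = exp(y)*sin(3*y) − 3·I. Substituting back brings back I: I = 3*exp(y)*sin(3*y) + exp(y)*cos(3*y) − 9·I.
Solving for I: (1 + 9)·I equals the remaining terms, so I = (1/10)·(3*exp(y)*sin(3*y) + exp(y)*cos(3*y)).

3*exp(y)*sin(3*y)/10 + exp(y)*cos(3*y)/10 + C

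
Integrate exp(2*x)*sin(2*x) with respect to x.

exp(2*x)*sin(2*x)/4 - exp(2*x)*cos(2*x)/4 + C

Let I denote the integral. Integrate by parts with u = sin(2*x), dv = exp(2*x) dx, so v = exp(2*x)/2: I = exp(2*x)*sin(2*x)/2 − ∫ exp(2*x)*cos(2*x) dx.
Apply parts again with u = cos(2*x), dv = exp(2*x) dx: ∫ exp(2*x)*cos(2*x) dx = exp(2*x)*cos(2*x)/2 + I. Substituting back brings back I: I = exp(2*x)*sin(2*x)/2 - exp(2*x)*cos(2*x)/2 − I.
Solving for I: (1 + 1)·I equals the remaining terms, so I = (1/2)·(exp(2*x)*sin(2*x)/2 - exp(2*x)*cos(2*x)/2).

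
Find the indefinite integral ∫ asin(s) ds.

Use integration by parts with u = arcsin(s), dv = ds.
Then du = 1/sqrt(-s**2 + 1) ds.

s*asin(s) + sqrt(-s**2 + 1) + C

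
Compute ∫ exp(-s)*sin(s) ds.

Let I denote the integral. Integrate by parts with u = sin(s), dv = exp(-s) ds, so v = -exp(-s): I = -exp(-s)*sin(s) + ∫ exp(-s)*cos(s) ds.
Apply parts again with u = cos(s), dv = exp(-s) ds: ∫ exp(-s)*cos(s) ds = -exp(-s)*cos(s) − I. Substituting back brings back I: I = -exp(-s)*sin(s) - exp(-s)*cos(s) − I.
Solving for I: (1 + 1)·I equals the remaining terms, so I = (1/2)·(-exp(-s)*sin(s) - exp(-s)*cos(s)).

-exp(-s)*sin(s)/2 - exp(-s)*cos(s)/2 + C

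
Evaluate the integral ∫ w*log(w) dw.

w**2*log(w)/2 - w**2/4 + C

Use integration by parts with u = log(w), dv = w dw.
Then du = 1/w dw and v = w**2/2.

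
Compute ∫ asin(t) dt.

t*asin(t) + sqrt(-t**2 + 1) + C

Use integration by parts with u = arcsin(t), dv = dt.
Then du = 1/sqrt(-t**2 + 1) dt.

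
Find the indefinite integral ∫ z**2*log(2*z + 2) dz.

z**3*log(2*z + 2)/3 - z**3/9 + z**2/6 - z/3 + log(z + 1)/3 + C

Use integration by parts with u = log(2*z + 2), dv = z**2 dz.
Then du = 2/(2*z + 2) dz and v = z**3/3.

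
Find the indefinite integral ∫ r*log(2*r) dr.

Use integration by parts with u = log(2*r), dv = r dr.
Then du = 1/r dr and v = r**2/2.

r**2*(log(r) + log(2))/2 - r**2/4 + C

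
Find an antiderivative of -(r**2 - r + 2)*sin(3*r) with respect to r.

r**2*cos(3*r)/3 - 2*r*sin(3*r)/9 - r*cos(3*r)/3 + sin(3*r)/9 + 16*cos(3*r)/27 + C

Use integration by parts with u = r**2 - r + 2, dv = -sin(3*r) dr, so v = cos(3*r)/3.
Apply parts 2 times (tabular method): alternate signs, differentiate u down to 0, integrate dv up.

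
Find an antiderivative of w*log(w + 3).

Use integration by parts with u = log(w + 3), dv = w dw.
Then du = 1/(w + 3) dw and v = w**2/2.

w**2*log(w + 3)/2 - w**2/4 + 3*w/2 - 9*log(w + 3)/2 + C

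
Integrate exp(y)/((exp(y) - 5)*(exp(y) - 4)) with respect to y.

Let u = e^y, du = e^y dy.
The integral becomes ∫ du/((u-5)(u-4)); decompose into partial fractions.

log(exp(y) - 5) - log(exp(y) - 4) + C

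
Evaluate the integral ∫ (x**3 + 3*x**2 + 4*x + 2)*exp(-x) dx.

(-x**3 - 6*x**2 - 16*x - 18)*exp(-x) + C

Use integration by parts with u = x**3 + 3*x**2 + 4*x + 2, dv = exp(-x) dx, so v = -exp(-x).
Apply parts 3 times (tabular method): alternate signs, differentiate u down to 0, integrate dv up.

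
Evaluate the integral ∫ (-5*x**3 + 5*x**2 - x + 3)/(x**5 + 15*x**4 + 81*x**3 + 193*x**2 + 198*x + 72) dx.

-607*log(x + 1)/450 + 31*log(x + 3)/2 - 407*log(x + 4)/18 + 423*log(x + 6)/50 - 7/(15*x + 15) + C

Factor the denominator: (x + 1)**2*(x + 3)*(x + 4)*(x + 6).
Partial-fraction decomposition: 423/(50*(x + 6)) - 407/(18*(x + 4)) + 31/(2*(x + 3)) - 607/(450*(x + 1)) + 7/(15*(x + 1)**2).
Integrate each term; A/(x−a) gives A·log|x−a|; A/(x−a)² gives −A/(x−a).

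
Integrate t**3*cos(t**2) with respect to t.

Let u = t², du = 2t dt; rewrite as (1/2)∫ u^1·cos(1u) du.
Now integrate by parts 1 time.

t**2*sin(t**2)/2 + cos(t**2)/2 + C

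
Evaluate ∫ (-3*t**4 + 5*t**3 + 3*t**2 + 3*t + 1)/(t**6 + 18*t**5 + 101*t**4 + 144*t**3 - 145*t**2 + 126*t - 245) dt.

Factor the denominator: (t - 1)*(t + 5)*(t + 7)**2*(t**2 + 1).
Partial-fraction decomposition: (307*t + 376)/(32500*(t**2 + 1)) - 628771/(160000*(t + 7)) - 8791/(800*(t + 7)**2) + 813/(208*(t + 5)) + 3/(256*(t - 1)).
Integrate each term; A/(t−a) gives A·log|t−a|; the (Bt+D)/(t²+p²) term gives a log and an atan.

3*log(t - 1)/256 + 813*log(t + 5)/208 - 628771*log(t + 7)/160000 + 307*log(t**2 + 1)/65000 + 94*atan(t)/8125 + 8791/(800*t + 5600) + C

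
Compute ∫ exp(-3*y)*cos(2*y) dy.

Let I denote the integral. Integrate by parts with u = cos(2*y), dv = exp(-3*y) dy, so v = -exp(-3*y)/3: I = -exp(-3*y)*cos(2*y)/3 − (2/3)·∫ exp(-3*y)*sin(2*y) dy.
Apply parts again with u = sin(2*y), dv = exp(-3*y) dy: ∫ exp(-3*y)*sin(2*y) dy = -exp(-3*y)*sin(2*y)/3 + (2/3)·I. Substituting back brings back I: I = 2*exp(-3*y)*sin(2*y)/9 - exp(-3*y)*cos(2*y)/3 − (4/9)·I.
Solving for I: (1 + 4/9)·I equals the remaining terms, so I = (9/13)·(2*exp(-3*y)*sin(2*y)/9 - exp(-3*y)*cos(2*y)/3).

2*exp(-3*y)*sin(2*y)/13 - 3*exp(-3*y)*cos(2*y)/13 + C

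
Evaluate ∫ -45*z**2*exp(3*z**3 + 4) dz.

-5*exp(3*z**3 + 4) + C

Let u = 3*z**3 + 4, so du = (9*z**2) dz.
Rewriting, the integral becomes -5·∫ e^u du = -5·e^u.
Substituting back, u = 3*z**3 + 4.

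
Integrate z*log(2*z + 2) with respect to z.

Use integration by parts with u = log(2*z + 2), dv = z dz.
Then du = 2/(2*z + 2) dz and v = z**2/2.

z**2*log(2*z + 2)/2 - z**2/4 + z/2 - log(z + 1)/2 + C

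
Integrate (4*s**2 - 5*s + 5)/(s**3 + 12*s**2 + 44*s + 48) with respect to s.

Factor the denominator: (s + 2)*(s + 4)*(s + 6).
Partial-fraction decomposition: 179/(8*(s + 6)) - 89/(4*(s + 4)) + 31/(8*(s + 2)).
Integrate each term: A/(s−a) contributes A·log|s−a|.

31*log(s + 2)/8 - 89*log(s + 4)/4 + 179*log(s + 6)/8 + C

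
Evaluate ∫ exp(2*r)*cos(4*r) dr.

Let I denote the integral. Integrate by parts with u = cos(4*r), dv = exp(2*r) dr, so v = exp(2*r)/2: I = exp(2*r)*cos(4*r)/2 + 2·∫ exp(2*r)*sin(4*r) dr.
Apply parts again with u = sin(4*r), dv = exp(2*r) dr: ∫ exp(2*r)*sin(4*r) dr = exp(2*r)*sin(4*r)/2 − 2·I. Substituting back brings back I: I = exp(2*r)*sin(4*r) + exp(2*r)*cos(4*r)/2 − 4·I.
Solving for I: (1 + 4)·I equals the remaining terms, so I = (1/5)·(exp(2*r)*sin(4*r) + exp(2*r)*cos(4*r)/2).

exp(2*r)*sin(4*r)/5 + exp(2*r)*cos(4*r)/10 + C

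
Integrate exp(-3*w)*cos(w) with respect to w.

Let I denote the integral. Integrate by parts with u = cos(w), dv = exp(-3*w) dw, so v = -exp(-3*w)/3: I = -exp(-3*w)*cos(w)/3 − (1/3)·∫ exp(-3*w)*sin(w) dw.
Apply parts again with u = sin(w), dv = exp(-3*w) dw: ∫ exp(-3*w)*sin(w) dw = -exp(-3*w)*sin(w)/3 + (1/3)·I. Substituting back brings back I: I = exp(-3*w)*sin(w)/9 - exp(-3*w)*cos(w)/3 − (1/9)·I.
Solving for I: (1 + 1/9)·I equals the remaining terms, so I = (9/10)·(exp(-3*w)*sin(w)/9 - exp(-3*w)*cos(w)/3).

exp(-3*w)*sin(w)/10 - 3*exp(-3*w)*cos(w)/10 + C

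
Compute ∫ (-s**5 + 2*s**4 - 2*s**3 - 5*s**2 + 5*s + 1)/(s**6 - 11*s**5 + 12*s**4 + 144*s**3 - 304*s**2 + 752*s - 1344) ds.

-2580*log(s - 7)/583 + 1153*log(s - 6)/320 - 5*log(s - 2)/192 - 313*log(s + 4)/2640 - 281*log(s**2 + 4)/16960 - 67*atan(s/2)/2120 + C

Factor the denominator: (s - 7)*(s - 6)*(s - 2)*(s + 4)*(s**2 + 4).
Partial-fraction decomposition: -(281*s + 536)/(8480*(s**2 + 4)) - 313/(2640*(s + 4)) - 5/(192*(s - 2)) + 1153/(320*(s - 6)) - 2580/(583*(s - 7)).
Integrate each term; A/(s−a) gives A·log|s−a|; the (Bs+D)/(s²+p²) term gives a log and an atan.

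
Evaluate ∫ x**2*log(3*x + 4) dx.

Use integration by parts with u = log(3*x + 4), dv = x**2 dx.
Then du = 3/(3*x + 4) dx and v = x**3/3.

x**3*log(3*x + 4)/3 - x**3/9 + 2*x**2/9 - 16*x/27 + 64*log(3*x + 4)/81 + C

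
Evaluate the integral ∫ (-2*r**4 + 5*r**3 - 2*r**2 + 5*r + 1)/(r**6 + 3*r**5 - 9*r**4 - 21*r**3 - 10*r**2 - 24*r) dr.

-log(r)/24 - 29*log(r - 3)/1050 - 89*log(r + 2)/100 + 883*log(r + 4)/952 + 27*log(r**2 + 1)/1700 + 11*atan(r)/850 + C

Factor the denominator: r*(r - 3)*(r + 2)*(r + 4)*(r**2 + 1).
Partial-fraction decomposition: (27*r + 11)/(850*(r**2 + 1)) + 883/(952*(r + 4)) - 89/(100*(r + 2)) - 29/(1050*(r - 3)) - 1/(24*r).
Integrate each term; A/(r−a) gives A·log|r−a|; the (Br+D)/(r²+p²) term gives a log and an atan.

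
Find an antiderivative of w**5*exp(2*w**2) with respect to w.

(2*w**4 - 2*w**2 + 1)*exp(2*w**2)/8 + C

Let u = w², du = 2w dw; rewrite as (1/2)∫ u^2·exp(2u) du.
Now integrate by parts 2 times.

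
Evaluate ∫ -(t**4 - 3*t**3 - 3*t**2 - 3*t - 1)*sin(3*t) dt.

Use integration by parts with u = t**4 - 3*t**3 - 3*t**2 - 3*t - 1, dv = -sin(3*t) dt, so v = cos(3*t)/3.
Apply parts 4 times (tabular method): alternate signs, differentiate u down to 0, integrate dv up.

t**4*cos(3*t)/3 - 4*t**3*sin(3*t)/9 - t**3*cos(3*t) + t**2*sin(3*t) - 13*t**2*cos(3*t)/9 + 26*t*sin(3*t)/27 - t*cos(3*t)/3 + sin(3*t)/9 - cos(3*t)/81 + C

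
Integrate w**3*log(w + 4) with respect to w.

w**4*log(w + 4)/4 - w**4/16 + w**3/3 - 2*w**2 + 16*w - 64*log(w + 4) + C

Use integration by parts with u = log(w + 4), dv = w**3 dw.
Then du = 1/(w + 4) dw and v = w**4/4.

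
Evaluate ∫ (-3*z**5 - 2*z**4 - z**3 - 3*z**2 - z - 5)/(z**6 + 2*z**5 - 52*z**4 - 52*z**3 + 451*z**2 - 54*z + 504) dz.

Factor the denominator: (z - 6)*(z - 3)*(z + 4)*(z + 7)*(z**2 + 1).
Partial-fraction decomposition: -(949*z + 1032)/(157250*(z**2 + 1)) - 45817/(19500*(z + 7)) + 515/(714*(z + 4)) + 953/(2100*(z - 3)) - 5251/(2886*(z - 6)).
Integrate each term; A/(z−a) gives A·log|z−a|; the (Bz+D)/(z²+p²) term gives a log and an atan.

-5251*log(z - 6)/2886 + 953*log(z - 3)/2100 + 515*log(z + 4)/714 - 45817*log(z + 7)/19500 - 949*log(z**2 + 1)/314500 - 516*atan(z)/78625 + C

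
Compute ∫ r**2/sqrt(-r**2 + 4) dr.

-r*sqrt(-r**2 + 4)/2 + 2*asin(r/2) + C

Substitute r = 2·sin(θ), so dr = 2·cos(θ) dθ and the radical becomes sqrt(-r**2 + 4) = 2·cos(θ) by the Pythagorean identity.
Integrate the resulting trig expression in θ, then back-substitute θ = asin(r/2), sin(θ) = r/2, cos(θ) = sqrt(-r**2 + 4)/2 (absorbing any constant into C).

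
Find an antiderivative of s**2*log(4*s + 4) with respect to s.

Use integration by parts with u = log(4*s + 4), dv = s**2 ds.
Then du = 4/(4*s + 4) ds and v = s**3/3.

s**3*log(4*s + 4)/3 - s**3/9 + s**2/6 - s/3 + log(s + 1)/3 + C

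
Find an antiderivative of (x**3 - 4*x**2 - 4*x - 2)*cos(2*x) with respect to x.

x**3*sin(2*x)/2 - 2*x**2*sin(2*x) + 3*x**2*cos(2*x)/4 - 11*x*sin(2*x)/4 - 2*x*cos(2*x) - 11*cos(2*x)/8 + C

Use integration by parts with u = x**3 - 4*x**2 - 4*x - 2, dv = cos(2*x) dx, so v = sin(2*x)/2.
Apply parts 3 times (tabular method): alternate signs, differentiate u down to 0, integrate dv up.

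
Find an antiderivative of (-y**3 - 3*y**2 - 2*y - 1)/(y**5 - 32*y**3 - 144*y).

Factor the denominator: y*(y - 6)*(y + 6)*(y**2 + 4).
Partial-fraction decomposition: (11*y - 8)/(160*(y**2 + 4)) + 119/(2880*(y + 6)) - 337/(2880*(y - 6)) + 1/(144*y).
Integrate each term; A/(y−a) gives A·log|y−a|; the (By+D)/(y²+p²) term gives a log and an atan.

log(y)/144 - 337*log(y - 6)/2880 + 119*log(y + 6)/2880 + 11*log(y**2 + 4)/320 - atan(y/2)/40 + C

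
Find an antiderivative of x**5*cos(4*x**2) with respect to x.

x**4*sin(4*x**2)/8 + x**2*cos(4*x**2)/16 - sin(4*x**2)/64 + C

Let u = x², du = 2x dx; rewrite as (1/2)∫ u^2·cos(4u) du.
Now integrate by parts 2 times.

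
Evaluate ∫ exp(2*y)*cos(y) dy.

exp(2*y)*sin(y)/5 + 2*exp(2*y)*cos(y)/5 + C

Let I denote the integral. Integrate by parts with u = cos(y), dv = exp(2*y) dy, so v = exp(2*y)/2: I = exp(2*y)*cos(y)/2 + (1/2)·∫ exp(2*y)*sin(y) dy.
Apply parts again with u = sin(y), dv = exp(2*y) dy: ∫ exp(2*y)*sin(y) dy = exp(2*y)*sin(y)/2 − (1/2)·I. Substituting back brings back I: I = exp(2*y)*sin(y)/4 + exp(2*y)*cos(y)/2 − (1/4)·I.
Solving for I: (1 + 1/4)·I equals the remaining terms, so I = (4/5)·(exp(2*y)*sin(y)/4 + exp(2*y)*cos(y)/2).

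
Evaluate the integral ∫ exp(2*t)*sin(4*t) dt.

Let I denote the integral. Integrate by parts with u = sin(4*t), dv = exp(2*t) dt, so v = exp(2*t)/2: I = exp(2*t)*sin(4*t)/2 − 2·∫ exp(2*t)*cos(4*t) dt.
Apply parts again with u = cos(4*t), dv = exp(2*t) dt: ∫ exp(2*t)*cos(4*t) dt = exp(2*t)*cos(4*t)/2 + 2·I. Substituting back brings back I: I = exp(2*t)*sin(4*t)/2 - exp(2*t)*cos(4*t) − 4·I.
Solving for I: (1 + 4)·I equals the remaining terms, so I = (1/5)·(exp(2*t)*sin(4*t)/2 - exp(2*t)*cos(4*t)).

exp(2*t)*sin(4*t)/10 - exp(2*t)*cos(4*t)/5 + C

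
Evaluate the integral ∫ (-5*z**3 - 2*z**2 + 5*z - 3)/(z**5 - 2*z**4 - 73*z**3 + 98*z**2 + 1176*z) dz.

Factor the denominator: z*(z - 7)*(z - 6)*(z + 4)*(z + 7).
Partial-fraction decomposition: 1579/(3822*(z + 7)) - 53/(264*(z + 4)) + 75/(52*(z - 6)) - 1781/(1078*(z - 7)) - 1/(392*z).
Integrate each term: A/(z−a) contributes A·log|z−a|.

-log(z)/392 - 1781*log(z - 7)/1078 + 75*log(z - 6)/52 - 53*log(z + 4)/264 + 1579*log(z + 7)/3822 + C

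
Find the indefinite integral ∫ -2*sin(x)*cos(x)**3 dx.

Let u = cos(x), so du = (-sin(x)) dx.
Rewriting, the integral becomes 2·∫ u^3 du = 2·u^4/4.
Substituting back, u = cos(x).

cos(x)**4/2 + C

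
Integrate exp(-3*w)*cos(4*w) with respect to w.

4*exp(-3*w)*sin(4*w)/25 - 3*exp(-3*w)*cos(4*w)/25 + C

Let I denote the integral. Integrate by parts with u = cos(4*w), dv = exp(-3*w) dw, so v = -exp(-3*w)/3: I = -exp(-3*w)*cos(4*w)/3 − (4/3)·∫ exp(-3*w)*sin(4*w) dw.
Apply parts again with u = sin(4*w), dv = exp(-3*w) dw: ∫ exp(-3*w)*sin(4*w) dw = -exp(-3*w)*sin(4*w)/3 + (4/3)·I. Substituting back brings back I: I = 4*exp(-3*w)*sin(4*w)/9 - exp(-3*w)*cos(4*w)/3 − (16/9)·I.
Solving for I: (1 + 16/9)·I equals the remaining terms, so I = (9/25)·(4*exp(-3*w)*sin(4*w)/9 - exp(-3*w)*cos(4*w)/3).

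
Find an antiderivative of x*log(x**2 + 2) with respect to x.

x**2*log(x**2 + 2)/2 - x**2/2 + log(x**2 + 2) + C

Let u = x**2 + 2, so du = (2*x) dx.
The integral becomes (1/2)·∫ log(u) du; integrate by parts with u′=log(u), dv′=du.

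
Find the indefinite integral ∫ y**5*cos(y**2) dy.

y**4*sin(y**2)/2 + y**2*cos(y**2) - sin(y**2) + C

Let u = y², du = 2y dy; rewrite as (1/2)∫ u^2·cos(1u) du.
Now integrate by parts 2 times.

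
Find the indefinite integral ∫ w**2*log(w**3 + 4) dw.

w**3*log(w**3 + 4)/3 - w**3/3 + 4*log(w**3 + 4)/3 + C

Let u = w**3 + 4, so du = (3*w**2) dw.
The integral becomes (1/3)·∫ log(u) du; integrate by parts with u′=log(u), dv′=du.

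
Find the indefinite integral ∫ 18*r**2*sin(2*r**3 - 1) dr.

-3*cos(2*r**3 - 1) + C

Let u = 2*r**3 - 1, so du = (6*r**2) dr.
Rewriting, the integral becomes 3·∫ sin(u) du = 3·-cos(u).
Substituting back, u = 2*r**3 - 1.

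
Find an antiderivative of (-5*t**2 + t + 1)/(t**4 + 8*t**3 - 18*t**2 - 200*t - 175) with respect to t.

Factor the denominator: (t - 5)*(t + 1)*(t + 5)*(t + 7).
Partial-fraction decomposition: 251/(144*(t + 7)) - 129/(80*(t + 5)) + 5/(144*(t + 1)) - 119/(720*(t - 5)).
Integrate each term: A/(t−a) contributes A·log|t−a|.

-119*log(t - 5)/720 + 5*log(t + 1)/144 - 129*log(t + 5)/80 + 251*log(t + 7)/144 + C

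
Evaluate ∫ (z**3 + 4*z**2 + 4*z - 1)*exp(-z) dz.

Use integration by parts with u = z**3 + 4*z**2 + 4*z - 1, dv = exp(-z) dz, so v = -exp(-z).
Apply parts 3 times (tabular method): alternate signs, differentiate u down to 0, integrate dv up.

(-z**3 - 7*z**2 - 18*z - 17)*exp(-z) + C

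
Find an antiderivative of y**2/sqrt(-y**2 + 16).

Substitute y = 4·sin(θ), so dy = 4·cos(θ) dθ and the radical becomes sqrt(-y**2 + 16) = 4·cos(θ) by the Pythagorean identity.
Integrate the resulting trig expression in θ, then back-substitute θ = asin(y/4), sin(θ) = y/4, cos(θ) = sqrt(-y**2 + 16)/4 (absorbing any constant into C).

-y*sqrt(-y**2 + 16)/2 + 8*asin(y/4) + C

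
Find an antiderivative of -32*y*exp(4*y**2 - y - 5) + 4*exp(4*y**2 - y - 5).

-4*exp(4*y**2 - y - 5) + C

Let u = 4*y**2 - y - 5, so du = (8*y - 1) dy.
Rewriting, the integral becomes -4·∫ e^u du = -4·e^u.
Substituting back, u = 4*y**2 - y - 5.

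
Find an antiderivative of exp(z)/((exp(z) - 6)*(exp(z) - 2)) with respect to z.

log(exp(z) - 6)/4 - log(exp(z) - 2)/4 + C

Let u = e^z, du = e^z dz.
The integral becomes ∫ du/((u-6)(u-2)); decompose into partial fractions.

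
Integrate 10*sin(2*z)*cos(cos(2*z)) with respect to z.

Let u = cos(2*z), so du = (-2*sin(2*z)) dz.
Rewriting, the integral becomes -5·∫ cos(u) du = -5·sin(u).
Substituting back, u = cos(2*z).

-5*sin(cos(2*z)) + C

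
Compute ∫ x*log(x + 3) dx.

x**2*log(x + 3)/2 - x**2/4 + 3*x/2 - 9*log(x + 3)/2 + C

Use integration by parts with u = log(x + 3), dv = x dx.
Then du = 1/(x + 3) dx and v = x**2/2.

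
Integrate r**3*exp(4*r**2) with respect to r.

(4*r**2 - 1)*exp(4*r**2)/32 + C

Let u = r², du = 2r dr; rewrite as (1/2)∫ u^1·exp(4u) du.
Now integrate by parts 1 time.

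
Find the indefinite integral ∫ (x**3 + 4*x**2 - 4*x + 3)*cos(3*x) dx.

Use integration by parts with u = x**3 + 4*x**2 - 4*x + 3, dv = cos(3*x) dx, so v = sin(3*x)/3.
Apply parts 3 times (tabular method): alternate signs, differentiate u down to 0, integrate dv up.

x**3*sin(3*x)/3 + 4*x**2*sin(3*x)/3 + x**2*cos(3*x)/3 - 14*x*sin(3*x)/9 + 8*x*cos(3*x)/9 + 19*sin(3*x)/27 - 14*cos(3*x)/27 + C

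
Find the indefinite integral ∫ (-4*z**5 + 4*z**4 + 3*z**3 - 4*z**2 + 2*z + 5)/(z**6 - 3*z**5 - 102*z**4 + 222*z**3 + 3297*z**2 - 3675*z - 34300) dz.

Factor the denominator: (z - 7)**2*(z - 5)*(z + 4)*(z + 5)*(z + 7).
Partial-fraction decomposition: -37799/(7056*(z + 7)) + 121/(24*(z + 5)) - 4861/(3267*(z + 4)) - 971/(432*(z - 5)) + 7247/(142296*(z - 7)) - 4731/(308*(z - 7)**2).
Integrate each term; A/(z−a) gives A·log|z−a|; A/(z−a)² gives −A/(z−a).

7247*log(z - 7)/142296 - 971*log(z - 5)/432 - 4861*log(z + 4)/3267 + 121*log(z + 5)/24 - 37799*log(z + 7)/7056 + 4731/(308*z - 2156) + C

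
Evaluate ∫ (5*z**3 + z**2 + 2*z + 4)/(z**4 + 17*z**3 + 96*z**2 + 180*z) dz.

log(z)/45 + 606*log(z + 5)/5 - 1046*log(z + 6)/9 + 526/(3*z + 18) + C

Factor the denominator: z*(z + 5)*(z + 6)**2.
Partial-fraction decomposition: -1046/(9*(z + 6)) - 526/(3*(z + 6)**2) + 606/(5*(z + 5)) + 1/(45*z).
Integrate each term; A/(z−a) gives A·log|z−a|; A/(z−a)² gives −A/(z−a).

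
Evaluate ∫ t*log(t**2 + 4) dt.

Let u = t**2 + 4, so du = (2*t) dt.
The integral becomes (1/2)·∫ log(u) du; integrate by parts with u′=log(u), dv′=du.

t**2*log(t**2 + 4)/2 - t**2/2 + 2*log(t**2 + 4) + C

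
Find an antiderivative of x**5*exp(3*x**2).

Let u = x², du = 2x dx; rewrite as (1/2)∫ u^2·exp(3u) du.
Now integrate by parts 2 times.

(9*x**4 - 6*x**2 + 2)*exp(3*x**2)/54 + C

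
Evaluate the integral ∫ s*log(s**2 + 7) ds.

s**2*log(s**2 + 7)/2 - s**2/2 + 7*log(s**2 + 7)/2 + C

Let u = s**2 + 7, so du = (2*s) ds.
The integral becomes (1/2)·∫ log(u) du; integrate by parts with u′=log(u), dv′=du.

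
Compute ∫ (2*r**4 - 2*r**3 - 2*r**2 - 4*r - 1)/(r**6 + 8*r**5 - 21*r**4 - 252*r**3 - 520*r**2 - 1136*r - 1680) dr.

Factor the denominator: (r - 6)*(r + 2)*(r + 5)*(r + 7)*(r**2 + 4).
Partial-fraction decomposition: (2777*r - 4228)/(122960*(r**2 + 4)) - 5417/(6890*(r + 7)) + 1469/(1914*(r + 5)) - 47/(960*(r + 2)) + 2063/(45760*(r - 6)).
Integrate each term; A/(r−a) gives A·log|r−a|; the (Br+D)/(r²+p²) term gives a log and an atan.

2063*log(r - 6)/45760 - 47*log(r + 2)/960 + 1469*log(r + 5)/1914 - 5417*log(r + 7)/6890 + 2777*log(r**2 + 4)/245920 - 1057*atan(r/2)/61480 + C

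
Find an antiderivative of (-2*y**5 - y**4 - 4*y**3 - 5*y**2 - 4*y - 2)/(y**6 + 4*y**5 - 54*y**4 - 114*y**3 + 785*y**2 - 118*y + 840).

-3761*log(y - 5)/1716 + 1329*log(y - 4)/935 + 7481*log(y + 6)/2035 - 16183*log(y + 7)/3300 - 387*log(y**2 + 1)/408850 + 509*atan(y)/204425 + C

Factor the denominator: (y - 5)*(y - 4)*(y + 6)*(y + 7)*(y**2 + 1).
Partial-fraction decomposition: -(387*y - 509)/(204425*(y**2 + 1)) - 16183/(3300*(y + 7)) + 7481/(2035*(y + 6)) + 1329/(935*(y - 4)) - 3761/(1716*(y - 5)).
Integrate each term; A/(y−a) gives A·log|y−a|; the (By+D)/(y²+p²) term gives a log and an atan.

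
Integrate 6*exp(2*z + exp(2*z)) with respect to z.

3*exp(exp(2*z)) + C

Let u = exp(2*z), so du = (2*exp(2*z)) dz.
Rewriting, the integral becomes 3·∫ e^u du = 3·e^u.
Substituting back, u = exp(2*z).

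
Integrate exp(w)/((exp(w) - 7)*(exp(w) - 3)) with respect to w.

Let u = e^w, du = e^w dw.
The integral becomes ∫ du/((u-3)(u-7)); decompose into partial fractions.

log(exp(w) - 7)/4 - log(exp(w) - 3)/4 + C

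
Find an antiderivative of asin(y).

Use integration by parts with u = arcsin(y), dv = dy.
Then du = 1/sqrt(-y**2 + 1) dy.

y*asin(y) + sqrt(-y**2 + 1) + C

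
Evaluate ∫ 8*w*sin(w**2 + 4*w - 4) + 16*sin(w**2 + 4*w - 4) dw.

-4*cos(w**2 + 4*w - 4) + C

Let u = w**2 + 4*w - 4, so du = (2*w + 4) dw.
Rewriting, the integral becomes 4·∫ sin(u) du = 4·-cos(u).
Substituting back, u = w**2 + 4*w - 4.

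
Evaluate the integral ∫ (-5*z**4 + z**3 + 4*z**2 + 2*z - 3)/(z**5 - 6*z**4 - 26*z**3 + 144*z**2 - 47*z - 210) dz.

Factor the denominator: (z - 7)*(z - 3)*(z - 2)*(z + 1)*(z + 5).
Partial-fraction decomposition: -3163/(2688*(z + 5)) + 7/(384*(z + 1)) - 11/(21*(z - 2)) + 339/(128*(z - 3)) - 2291/(384*(z - 7)).
Integrate each term: A/(z−a) contributes A·log|z−a|.

-2291*log(z - 7)/384 + 339*log(z - 3)/128 - 11*log(z - 2)/21 + 7*log(z + 1)/384 - 3163*log(z + 5)/2688 + C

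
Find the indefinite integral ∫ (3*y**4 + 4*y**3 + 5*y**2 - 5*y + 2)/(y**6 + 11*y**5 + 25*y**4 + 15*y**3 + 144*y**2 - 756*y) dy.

Factor the denominator: y*(y - 2)*(y + 6)*(y + 7)*(y**2 + 9).
Partial-fraction decomposition: (13061*y + 18309)/(101790*(y**2 + 9)) - 6113/(3654*(y + 7)) + 809/(540*(y + 6)) + 23/(468*(y - 2)) - 1/(378*y).
Integrate each term; A/(y−a) gives A·log|y−a|; the (By+D)/(y²+p²) term gives a log and an atan.

-log(y)/378 + 23*log(y - 2)/468 + 809*log(y + 6)/540 - 6113*log(y + 7)/3654 + 13061*log(y**2 + 9)/203580 + 6103*atan(y/3)/101790 + C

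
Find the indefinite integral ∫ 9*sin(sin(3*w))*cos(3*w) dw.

-3*cos(sin(3*w)) + C

Let u = sin(3*w), so du = (3*cos(3*w)) dw.
Rewriting, the integral becomes 3·∫ sin(u) du = 3·-cos(u).
Substituting back, u = sin(3*w).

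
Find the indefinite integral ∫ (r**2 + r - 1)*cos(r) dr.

r**2*sin(r) + r*sin(r) + 2*r*cos(r) - 3*sin(r) + cos(r) + C

Use integration by parts with u = r**2 + r - 1, dv = cos(r) dr, so v = sin(r).
Apply parts 2 times (tabular method): alternate signs, differentiate u down to 0, integrate dv up.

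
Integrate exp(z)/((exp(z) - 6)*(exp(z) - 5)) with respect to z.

Let u = e^z, du = e^z dz.
The integral becomes ∫ du/((u-5)(u-6)); decompose into partial fractions.

log(exp(z) - 6) - log(exp(z) - 5) + C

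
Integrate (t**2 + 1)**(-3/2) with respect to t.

Substitute t = tan(θ), so dt = sec(θ)^2 dθ and the radical becomes sqrt(t**2 + 1) = sec(θ) by the Pythagorean identity.
Integrate the resulting trig expression in θ, then back-substitute tan(θ) = t, sec(θ) = sqrt(t**2 + 1) (absorbing any constant into C).

t/sqrt(t**2 + 1) + C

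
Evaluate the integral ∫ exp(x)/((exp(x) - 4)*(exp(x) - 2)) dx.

log(exp(x) - 4)/2 - log(exp(x) - 2)/2 + C

Let u = e^x, du = e^x dx.
The integral becomes ∫ du/((u-4)(u-2)); decompose into partial fractions.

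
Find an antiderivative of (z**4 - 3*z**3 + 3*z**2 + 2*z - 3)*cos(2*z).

z**4*sin(2*z)/2 - 3*z**3*sin(2*z)/2 + z**3*cos(2*z) - 9*z**2*cos(2*z)/4 + 13*z*sin(2*z)/4 - 3*sin(2*z)/2 + 13*cos(2*z)/8 + C

Use integration by parts with u = z**4 - 3*z**3 + 3*z**2 + 2*z - 3, dv = cos(2*z) dz, so v = sin(2*z)/2.
Apply parts 4 times (tabular method): alternate signs, differentiate u down to 0, integrate dv up.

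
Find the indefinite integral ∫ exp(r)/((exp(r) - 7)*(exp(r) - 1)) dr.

log(exp(r) - 7)/6 - log(exp(r) - 1)/6 + C

Let u = e^r, du = e^r dr.
The integral becomes ∫ du/((u-7)(u-1)); decompose into partial fractions.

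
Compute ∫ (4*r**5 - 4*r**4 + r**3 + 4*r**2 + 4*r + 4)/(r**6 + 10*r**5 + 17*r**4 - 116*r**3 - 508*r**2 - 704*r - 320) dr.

161*log(r - 4)/648 + log(r + 1)/12 + 289*log(r + 2)/27 - 1283*log(r + 4)/24 + 15041*log(r + 5)/324 + 47/(9*r + 18) + C

Factor the denominator: (r - 4)*(r + 1)*(r + 2)**2*(r + 4)*(r + 5).
Partial-fraction decomposition: 15041/(324*(r + 5)) - 1283/(24*(r + 4)) + 289/(27*(r + 2)) - 47/(9*(r + 2)**2) + 1/(12*(r + 1)) + 161/(648*(r - 4)).
Integrate each term; A/(r−a) gives A·log|r−a|; A/(r−a)² gives −A/(r−a).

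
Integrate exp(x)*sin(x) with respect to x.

Let I denote the integral. Integrate by parts with u = sin(x), dv = exp(x) dx, so v = exp(x): I = exp(x)*sin(x) − ∫ exp(x)*cos(x) dx.
Apply parts again with u = cos(x), dv = exp(x) dx: ∫ exp(x)*cos(x) dx = exp(x)*cos(x) + I. Substituting back brings back I: I = exp(x)*sin(x) - exp(x)*cos(x) − I.
Solving for I: (1 + 1)·I equals the remaining terms, so I = (1/2)·(exp(x)*sin(x) - exp(x)*cos(x)).

exp(x)*sin(x)/2 - exp(x)*cos(x)/2 + C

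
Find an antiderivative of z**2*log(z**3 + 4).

z**3*log(z**3 + 4)/3 - z**3/3 + 4*log(z**3 + 4)/3 + C

Let u = z**3 + 4, so du = (3*z**2) dz.
The integral becomes (1/3)·∫ log(u) du; integrate by parts with u′=log(u), dv′=du.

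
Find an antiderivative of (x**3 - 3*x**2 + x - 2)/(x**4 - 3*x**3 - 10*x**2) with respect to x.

-4*log(x)/25 + 53*log(x - 5)/175 + 6*log(x + 2)/7 - 1/(5*x) + C

Factor the denominator: x**2*(x - 5)*(x + 2).
Partial-fraction decomposition: 6/(7*(x + 2)) + 53/(175*(x - 5)) - 4/(25*x) + 1/(5*x**2).
Integrate each term; A/(x−a) gives A·log|x−a|; A/(x−a)² gives −A/(x−a).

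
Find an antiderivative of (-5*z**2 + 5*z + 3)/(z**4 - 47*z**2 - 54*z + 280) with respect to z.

-69*log(z - 7)/220 + log(z - 2)/30 - 97*log(z + 4)/66 + 7*log(z + 5)/4 + C

Factor the denominator: (z - 7)*(z - 2)*(z + 4)*(z + 5).
Partial-fraction decomposition: 7/(4*(z + 5)) - 97/(66*(z + 4)) + 1/(30*(z - 2)) - 69/(220*(z - 7)).
Integrate each term: A/(z−a) contributes A·log|z−a|.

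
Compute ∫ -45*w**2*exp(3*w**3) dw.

Let u = 3*w**3, so du = (9*w**2) dw.
Rewriting, the integral becomes -5·∫ e^u du = -5·e^u.
Substituting back, u = 3*w**3.

-5*exp(3*w**3) + C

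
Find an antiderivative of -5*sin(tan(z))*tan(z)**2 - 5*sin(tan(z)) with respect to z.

Let u = tan(z), so du = (tan(z)**2 + 1) dz.
Rewriting, the integral becomes -5·∫ sin(u) du = -5·-cos(u).
Substituting back, u = tan(z).

5*cos(tan(z)) + C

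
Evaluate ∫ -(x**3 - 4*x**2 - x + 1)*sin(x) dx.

Use integration by parts with u = x**3 - 4*x**2 - x + 1, dv = -sin(x) dx, so v = cos(x).
Apply parts 3 times (tabular method): alternate signs, differentiate u down to 0, integrate dv up.

x**3*cos(x) - 3*x**2*sin(x) - 4*x**2*cos(x) + 8*x*sin(x) - 7*x*cos(x) + 7*sin(x) + 9*cos(x) + C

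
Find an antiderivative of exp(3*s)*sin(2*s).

Let I denote the integral. Integrate by parts with u = sin(2*s), dv = exp(3*s) ds, so v = exp(3*s)/3: I = exp(3*s)*sin(2*s)/3 − (2/3)·∫ exp(3*s)*cos(2*s) ds.
Apply parts again with u = cos(2*s), dv = exp(3*s) ds: ∫ exp(3*s)*cos(2*s) ds = exp(3*s)*cos(2*s)/3 + (2/3)·I. Substituting back brings back I: I = exp(3*s)*sin(2*s)/3 - 2*exp(3*s)*cos(2*s)/9 − (4/9)·I.
Solving for I: (1 + 4/9)·I equals the remaining terms, so I = (9/13)·(exp(3*s)*sin(2*s)/3 - 2*exp(3*s)*cos(2*s)/9).

3*exp(3*s)*sin(2*s)/13 - 2*exp(3*s)*cos(2*s)/13 + C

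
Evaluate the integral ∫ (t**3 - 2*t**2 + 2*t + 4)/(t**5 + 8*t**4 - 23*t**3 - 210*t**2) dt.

-82*log(t)/11025 + 89*log(t - 5)/3300 + 74*log(t + 6)/99 - 451*log(t + 7)/588 + 2/(105*t) + C

Factor the denominator: t**2*(t - 5)*(t + 6)*(t + 7).
Partial-fraction decomposition: -451/(588*(t + 7)) + 74/(99*(t + 6)) + 89/(3300*(t - 5)) - 82/(11025*t) - 2/(105*t**2).
Integrate each term; A/(t−a) gives A·log|t−a|; A/(t−a)² gives −A/(t−a).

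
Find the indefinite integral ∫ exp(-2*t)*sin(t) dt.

Let I denote the integral. Integrate by parts with u = sin(t), dv = exp(-2*t) dt, so v = -exp(-2*t)/2: I = -exp(-2*t)*sin(t)/2 + (1/2)·∫ exp(-2*t)*cos(t) dt.
Apply parts again with u = cos(t), dv = exp(-2*t) dt: ∫ exp(-2*t)*cos(t) dt = -exp(-2*t)*cos(t)/2 − (1/2)·I. Substituting back brings back I: I = -exp(-2*t)*sin(t)/2 - exp(-2*t)*cos(t)/4 − (1/4)·I.
Solving for I: (1 + 1/4)·I equals the remaining terms, so I = (4/5)·(-exp(-2*t)*sin(t)/2 - exp(-2*t)*cos(t)/4).

-2*exp(-2*t)*sin(t)/5 - exp(-2*t)*cos(t)/5 + C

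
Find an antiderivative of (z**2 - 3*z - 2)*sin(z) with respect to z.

Use integration by parts with u = z**2 - 3*z - 2, dv = sin(z) dz, so v = -cos(z).
Apply parts 2 times (tabular method): alternate signs, differentiate u down to 0, integrate dv up.

-z**2*cos(z) + 2*z*sin(z) + 3*z*cos(z) - 3*sin(z) + 4*cos(z) + C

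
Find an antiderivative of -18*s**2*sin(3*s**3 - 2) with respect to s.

Let u = 3*s**3 - 2, so du = (9*s**2) ds.
Rewriting, the integral becomes -2·∫ sin(u) du = -2·-cos(u).
Substituting back, u = 3*s**3 - 2.

2*cos(3*s**3 - 2) + C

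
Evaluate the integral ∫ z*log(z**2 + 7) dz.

Let u = z**2 + 7, so du = (2*z) dz.
The integral becomes (1/2)·∫ log(u) du; integrate by parts with u′=log(u), dv′=du.

z**2*log(z**2 + 7)/2 - z**2/2 + 7*log(z**2 + 7)/2 + C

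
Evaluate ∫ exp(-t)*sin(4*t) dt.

-exp(-t)*sin(4*t)/17 - 4*exp(-t)*cos(4*t)/17 + C

Let I denote the integral. Integrate by parts with u = sin(4*t), dv = exp(-t) dt, so v = -exp(-t): I = -exp(-t)*sin(4*t) + 4·∫ exp(-t)*cos(4*t) dt.
Apply parts again with u = cos(4*t), dv = exp(-t) dt: ∫ exp(-t)*cos(4*t) dt = -exp(-t)*cos(4*t) − 4·I. Substituting back brings back I: I = -exp(-t)*sin(4*t) - 4*exp(-t)*cos(4*t) − 16·I.
Solving for I: (1 + 16)·I equals the remaining terms, so I = (1/17)·(-exp(-t)*sin(4*t) - 4*exp(-t)*cos(4*t)).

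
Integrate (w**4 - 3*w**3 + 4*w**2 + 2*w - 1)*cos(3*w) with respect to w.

Use integration by parts with u = w**4 - 3*w**3 + 4*w**2 + 2*w - 1, dv = cos(3*w) dw, so v = sin(3*w)/3.
Apply parts 4 times (tabular method): alternate signs, differentiate u down to 0, integrate dv up.

w**4*sin(3*w)/3 - w**3*sin(3*w) + 4*w**3*cos(3*w)/9 + 8*w**2*sin(3*w)/9 - w**2*cos(3*w) + 4*w*sin(3*w)/3 + 16*w*cos(3*w)/27 - 43*sin(3*w)/81 + 4*cos(3*w)/9 + C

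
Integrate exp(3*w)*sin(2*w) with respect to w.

Let I denote the integral. Integrate by parts with u = sin(2*w), dv = exp(3*w) dw, so v = exp(3*w)/3: I = exp(3*w)*sin(2*w)/3 − (2/3)·∫ exp(3*w)*cos(2*w) dw.
Apply parts again with u = cos(2*w), dv = exp(3*w) dw: ∫ exp(3*w)*cos(2*w) dw = exp(3*w)*cos(2*w)/3 + (2/3)·I. Substituting back brings back I: I = exp(3*w)*sin(2*w)/3 - 2*exp(3*w)*cos(2*w)/9 − (4/9)·I.
Solving for I: (1 + 4/9)·I equals the remaining terms, so I = (9/13)·(exp(3*w)*sin(2*w)/3 - 2*exp(3*w)*cos(2*w)/9).

3*exp(3*w)*sin(2*w)/13 - 2*exp(3*w)*cos(2*w)/13 + C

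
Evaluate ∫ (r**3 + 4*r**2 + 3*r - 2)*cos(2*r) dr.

r**3*sin(2*r)/2 + 2*r**2*sin(2*r) + 3*r**2*cos(2*r)/4 + 3*r*sin(2*r)/4 + 2*r*cos(2*r) - 2*sin(2*r) + 3*cos(2*r)/8 + C

Use integration by parts with u = r**3 + 4*r**2 + 3*r - 2, dv = cos(2*r) dr, so v = sin(2*r)/2.
Apply parts 3 times (tabular method): alternate signs, differentiate u down to 0, integrate dv up.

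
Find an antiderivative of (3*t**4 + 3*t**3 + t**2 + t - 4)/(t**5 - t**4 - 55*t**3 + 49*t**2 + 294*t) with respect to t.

-2*log(t)/147 + 2071*log(t - 7)/882 - 83*log(t - 3)/150 - 11*log(t + 2)/225 + 1553*log(t + 7)/1225 + C

Factor the denominator: t*(t - 7)*(t - 3)*(t + 2)*(t + 7).
Partial-fraction decomposition: 1553/(1225*(t + 7)) - 11/(225*(t + 2)) - 83/(150*(t - 3)) + 2071/(882*(t - 7)) - 2/(147*t).
Integrate each term: A/(t−a) contributes A·log|t−a|.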